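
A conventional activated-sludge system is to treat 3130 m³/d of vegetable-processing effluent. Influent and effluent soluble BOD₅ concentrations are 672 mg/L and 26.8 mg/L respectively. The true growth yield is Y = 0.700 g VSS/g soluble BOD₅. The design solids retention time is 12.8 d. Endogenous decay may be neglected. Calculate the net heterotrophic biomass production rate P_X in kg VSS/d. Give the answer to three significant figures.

Since k_d ≈ 0, Y_obs = Y = 0.700 g VSS/g soluble BOD₅.
ΔS = 672 − 26.8 = 645.2 mg/L, so the substrate removal rate is 3130 × 645.2/1000 = 2019 kg soluble BOD₅/d.
Net biomass production P_X = Y_obs × Q·(S₀ − S) = 0.7000 × 2019 = 1414 kg VSS/d.

P_X ≈ 1410 kg VSS/d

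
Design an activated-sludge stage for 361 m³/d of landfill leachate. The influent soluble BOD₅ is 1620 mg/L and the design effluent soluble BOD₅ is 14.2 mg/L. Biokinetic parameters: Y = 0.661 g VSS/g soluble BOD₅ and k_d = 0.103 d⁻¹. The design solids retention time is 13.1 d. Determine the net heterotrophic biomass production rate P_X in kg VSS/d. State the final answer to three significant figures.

P_X ≈ 163 kg VSS/d

Correct the yield for decay: Y_obs = Y/(1 + k_d θ_c) = 0.661 / (1 + 0.103 × 13.1) = 0.661 / 2.349 = 0.2814.
Mass of soluble BOD₅ removed per day: Q(S₀ − S) = 361 × 1606 g/m³ = 579.7 kg/d.
P_X = Y_obs · Q(S₀ − S) = 0.2814 × 579.7 = 163.1 kg VSS/d.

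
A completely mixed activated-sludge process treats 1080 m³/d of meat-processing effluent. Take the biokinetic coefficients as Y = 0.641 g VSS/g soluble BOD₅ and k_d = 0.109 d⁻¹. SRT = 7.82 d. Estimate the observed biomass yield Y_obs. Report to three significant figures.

Observed yield with endogenous decay: Y_obs = Y / (1 + k_d·θ_c) = 0.641 / (1 + 0.109 × 7.82) = 0.641 / 1.852 = 0.3460 g VSS/g soluble BOD₅.

Y_obs ≈ 0.346 g VSS/g soluble BOD₅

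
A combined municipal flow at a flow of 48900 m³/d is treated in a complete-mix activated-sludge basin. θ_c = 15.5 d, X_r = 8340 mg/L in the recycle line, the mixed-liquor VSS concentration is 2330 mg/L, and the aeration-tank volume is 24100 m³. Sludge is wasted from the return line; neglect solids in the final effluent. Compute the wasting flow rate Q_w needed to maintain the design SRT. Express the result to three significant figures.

Q_w ≈ 434 m³/d

θ_c = V·X/(Q_w·X_r) when wasting from the recycle, so Q_w = V·X/(θ_c·X_r) = 24100 × 2330 / (15.5 × 8340) = 434.4 m³/d.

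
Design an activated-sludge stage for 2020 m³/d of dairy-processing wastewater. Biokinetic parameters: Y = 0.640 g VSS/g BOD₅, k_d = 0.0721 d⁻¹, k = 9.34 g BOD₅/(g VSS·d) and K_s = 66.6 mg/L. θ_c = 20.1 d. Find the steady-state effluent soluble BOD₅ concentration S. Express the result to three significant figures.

From the Monod/SRT balance for a CMAS, S = K_s·(1+k_d θ_c)/[θ_c·(Y k − k_d) − 1] = 66.6 × (1 + 0.0721 × 20.1) / [20.1 × (0.640 × 9.34 − 0.0721) − 1] = 163.1 / 117.7 = 1.386 mg/L.

S ≈ 1.39 mg/L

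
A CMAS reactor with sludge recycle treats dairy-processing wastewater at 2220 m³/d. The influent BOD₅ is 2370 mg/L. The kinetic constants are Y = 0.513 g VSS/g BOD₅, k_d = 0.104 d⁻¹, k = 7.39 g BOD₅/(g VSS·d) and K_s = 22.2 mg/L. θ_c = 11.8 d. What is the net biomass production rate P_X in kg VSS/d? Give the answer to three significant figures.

For a completely mixed reactor with recycle the Lawrence–McCarty relation gives S = K_s·(1 + k_d·θ_c) / [θ_c·(Y·k − k_d) − 1] = 22.2 × (1 + 0.104 × 11.8) / [11.8 × (0.513 × 7.39 − 0.104) − 1] = 49.44 / 42.51 = 1.163 mg/L.
The observed yield is Y_obs = Y/(1 + k_d·θ_c) = 0.513 / (1 + 0.104 × 11.8) = 0.513 / 2.227 = 0.2303 g VSS per g BOD₅ removed.
Mass of BOD₅ removed per day: Q(S₀ − S) = 2220 × 2369 g/m³ = 5259 kg/d.
So the net sludge growth is P_X = 0.2303 × 5259 = 1211 kg VSS/d.

P_X ≈ 1210 kg VSS/d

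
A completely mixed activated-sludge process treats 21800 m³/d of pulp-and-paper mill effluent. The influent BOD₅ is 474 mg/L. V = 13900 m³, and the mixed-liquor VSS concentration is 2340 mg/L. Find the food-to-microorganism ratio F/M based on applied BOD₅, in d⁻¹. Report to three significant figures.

F/M ≈ 0.318 d⁻¹

F/M = applied load / biomass = Q·S₀/(V·X) = 21800 × 474 / (13900 × 2340) = 0.3177 d⁻¹.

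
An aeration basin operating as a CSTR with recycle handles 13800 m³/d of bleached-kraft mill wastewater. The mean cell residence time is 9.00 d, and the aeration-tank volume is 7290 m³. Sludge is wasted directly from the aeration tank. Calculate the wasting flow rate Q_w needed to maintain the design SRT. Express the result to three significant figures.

Q_w ≈ 810 m³/d

For wasting at MLVSS concentration, Q_w = V/θ_c = 7290/9.00 = 810.0 m³/d.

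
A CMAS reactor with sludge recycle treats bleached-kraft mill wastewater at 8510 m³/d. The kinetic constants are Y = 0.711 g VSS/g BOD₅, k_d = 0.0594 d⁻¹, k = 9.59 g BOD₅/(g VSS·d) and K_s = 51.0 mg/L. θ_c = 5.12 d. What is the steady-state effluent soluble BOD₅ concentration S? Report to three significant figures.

S ≈ 1.98 mg/L

From the Monod/SRT balance for a CMAS, S = K_s·(1+k_d θ_c)/[θ_c·(Y k − k_d) − 1] = 51.0 × (1 + 0.0594 × 5.12) / [5.12 × (0.711 × 9.59 − 0.0594) − 1] = 66.51 / 33.61 = 1.979 mg/L.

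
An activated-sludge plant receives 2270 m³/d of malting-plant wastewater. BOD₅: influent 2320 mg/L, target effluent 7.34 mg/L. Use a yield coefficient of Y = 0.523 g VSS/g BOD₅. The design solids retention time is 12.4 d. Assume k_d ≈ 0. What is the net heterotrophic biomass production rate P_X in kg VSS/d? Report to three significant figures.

No decay correction is needed, so Y_obs = Y = 0.523.
Q·(S₀ − S) = 2270 × (2320 − 7.34) × 10⁻³ = 5250 kg/d removed.
So the net sludge growth is P_X = 0.5230 × 5250 = 2746 kg VSS/d.

P_X ≈ 2750 kg VSS/d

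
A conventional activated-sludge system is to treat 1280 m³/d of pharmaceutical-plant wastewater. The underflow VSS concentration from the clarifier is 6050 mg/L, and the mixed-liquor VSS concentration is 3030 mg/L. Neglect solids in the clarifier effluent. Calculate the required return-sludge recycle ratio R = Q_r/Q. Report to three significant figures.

R ≈ 1.00

Solids balance on the clarifier gives (1+R)X = R·X_r, so R = X/(X_r − X) = 3030 / (6050 − 3030) = 1.003.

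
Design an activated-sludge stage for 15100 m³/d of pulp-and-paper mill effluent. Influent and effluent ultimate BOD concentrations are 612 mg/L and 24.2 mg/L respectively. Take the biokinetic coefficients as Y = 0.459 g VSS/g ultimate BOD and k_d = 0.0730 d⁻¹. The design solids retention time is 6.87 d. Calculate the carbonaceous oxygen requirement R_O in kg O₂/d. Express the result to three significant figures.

Observed yield with endogenous decay: Y_obs = Y / (1 + k_d·θ_c) = 0.459 / (1 + 0.0730 × 6.87) = 0.459 / 1.502 = 0.3057 g VSS/g ultimate BOD.
Mass of ultimate BOD removed per day: Q(S₀ − S) = 15100 × 587.8 g/m³ = 8876 kg/d.
Biomass synthesised: P_X = Y_obs × 8876 = 2713 kg VSS/d.
Carbonaceous O₂ demand = substrate oxidised − cell-mass equivalent = 8876 − 1.42 × 2713 = 5023 kg O₂/d.

R_O ≈ 5020 kg O₂/d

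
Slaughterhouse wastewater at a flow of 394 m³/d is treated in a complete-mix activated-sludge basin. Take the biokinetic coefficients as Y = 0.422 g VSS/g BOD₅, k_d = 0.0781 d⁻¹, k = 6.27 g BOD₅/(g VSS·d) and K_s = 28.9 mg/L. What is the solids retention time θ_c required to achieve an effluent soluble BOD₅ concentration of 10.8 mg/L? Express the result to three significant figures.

Specific growth rate at S = 10.8 mg/L: μ = YkS/(K_s+S) = 0.422·6.27·10.8/(28.9+10.8) = 0.7198 d⁻¹.
Then 1/θ_c = μ − k_d = 0.7198 − 0.0781 = 0.6417 d⁻¹, giving θ_c = 1.558 d.

θ_c ≈ 1.56 d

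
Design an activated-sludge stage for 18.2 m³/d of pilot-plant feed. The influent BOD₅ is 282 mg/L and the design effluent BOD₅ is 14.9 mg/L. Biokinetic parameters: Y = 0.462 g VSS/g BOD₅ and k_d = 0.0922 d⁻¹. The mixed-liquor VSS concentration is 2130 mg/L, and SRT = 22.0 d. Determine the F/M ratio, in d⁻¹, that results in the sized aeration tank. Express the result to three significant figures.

Steady-state biomass mass balance: V·X·(1 + k_d·θ_c) = Y·Q·(S₀ − S)·θ_c, so V = 0.462 × 18.2 × (282 − 14.9) × 22.0 / [2130 × (1 + 0.0922 × 22.0)] = 4.94×10^4 / 6450 = 7.660 m³.
Food-to-microorganism ratio F/M = Q S₀ / (V X) = 18.2 × 282 / (7.660 × 2130) = 0.3146 d⁻¹.

F/M ≈ 0.315 d⁻¹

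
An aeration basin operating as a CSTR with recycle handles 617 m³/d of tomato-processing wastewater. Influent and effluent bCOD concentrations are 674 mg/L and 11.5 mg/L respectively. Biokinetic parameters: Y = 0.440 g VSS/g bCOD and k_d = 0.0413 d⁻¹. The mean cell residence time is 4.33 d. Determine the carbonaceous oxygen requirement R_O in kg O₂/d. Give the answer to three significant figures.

R_O ≈ 192 kg O₂/d

The observed yield is Y_obs = Y/(1 + k_d·θ_c) = 0.440 / (1 + 0.0413 × 4.33) = 0.440 / 1.179 = 0.3733 g VSS per g bCOD removed.
ΔS = 674 − 11.5 = 662.5 mg/L, so the substrate removal rate is 617 × 662.5/1000 = 408.8 kg bCOD/d.
Net sludge production P_X = 0.3733 × 408.8 = 152.6 kg VSS/d.
R_O = Q·ΔS − 1.42 P_X = 408.8 − 216.7 = 192.1 kg O₂/d.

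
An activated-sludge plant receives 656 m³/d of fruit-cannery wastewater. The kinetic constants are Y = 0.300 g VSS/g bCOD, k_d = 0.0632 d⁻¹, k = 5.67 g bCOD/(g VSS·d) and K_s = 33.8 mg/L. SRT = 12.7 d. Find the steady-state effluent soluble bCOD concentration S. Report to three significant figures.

S ≈ 3.08 mg/L

For a completely mixed reactor with recycle the Lawrence–McCarty relation gives S = K_s·(1 + k_d·θ_c) / [θ_c·(Y·k − k_d) − 1] = 33.8 × (1 + 0.0632 × 12.7) / [12.7 × (0.300 × 5.67 − 0.0632) − 1] = 60.93 / 19.80 = 3.077 mg/L.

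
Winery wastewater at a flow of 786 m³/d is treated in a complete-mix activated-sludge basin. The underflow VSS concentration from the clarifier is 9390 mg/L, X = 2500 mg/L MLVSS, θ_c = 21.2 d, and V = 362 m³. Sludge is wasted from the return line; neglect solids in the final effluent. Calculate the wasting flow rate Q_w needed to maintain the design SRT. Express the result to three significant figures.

Q_w ≈ 4.55 m³/d

θ_c = V·X/(Q_w·X_r) when wasting from the recycle, so Q_w = V·X/(θ_c·X_r) = 362.0 × 2500 / (21.2 × 9390) = 4.546 m³/d.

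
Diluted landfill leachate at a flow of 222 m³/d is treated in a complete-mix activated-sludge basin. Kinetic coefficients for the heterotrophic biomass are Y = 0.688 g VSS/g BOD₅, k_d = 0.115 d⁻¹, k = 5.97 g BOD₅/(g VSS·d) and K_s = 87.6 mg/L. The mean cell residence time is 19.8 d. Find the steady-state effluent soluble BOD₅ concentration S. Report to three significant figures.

S ≈ 3.68 mg/L

From the Monod/SRT balance for a CMAS, S = K_s·(1+k_d θ_c)/[θ_c·(Y k − k_d) − 1] = 87.6 × (1 + 0.115 × 19.8) / [19.8 × (0.688 × 5.97 − 0.115) − 1] = 287.1 / 78.05 = 3.678 mg/L.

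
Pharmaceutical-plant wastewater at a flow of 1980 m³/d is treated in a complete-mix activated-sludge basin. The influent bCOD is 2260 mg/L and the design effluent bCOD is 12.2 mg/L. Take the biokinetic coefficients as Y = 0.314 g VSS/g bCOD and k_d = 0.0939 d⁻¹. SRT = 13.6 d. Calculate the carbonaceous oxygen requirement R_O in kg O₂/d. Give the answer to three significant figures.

The observed yield is Y_obs = Y/(1 + k_d·θ_c) = 0.314 / (1 + 0.0939 × 13.6) = 0.314 / 2.277 = 0.1379 g VSS per g bCOD removed.
Q·(S₀ − S) = 1980 × (2260 − 12.2) × 10⁻³ = 4451 kg/d removed.
Biomass synthesised: P_X = Y_obs × 4451 = 613.7 kg VSS/d.
R_O = Q·ΔS − 1.42 P_X = 4451 − 871.5 = 3579 kg O₂/d.

R_O ≈ 3580 kg O₂/d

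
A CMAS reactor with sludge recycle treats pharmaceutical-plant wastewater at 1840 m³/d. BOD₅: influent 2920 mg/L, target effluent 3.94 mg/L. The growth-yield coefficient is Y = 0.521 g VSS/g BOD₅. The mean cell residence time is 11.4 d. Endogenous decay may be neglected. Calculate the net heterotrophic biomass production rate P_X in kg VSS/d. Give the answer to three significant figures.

Since k_d ≈ 0, Y_obs = Y = 0.521 g VSS/g BOD₅.
Q·(S₀ − S) = 1840 × (2920 − 3.94) × 10⁻³ = 5366 kg/d removed.
P_X = Y_obs · Q(S₀ − S) = 0.5210 × 5366 = 2795 kg VSS/d.

P_X ≈ 2800 kg VSS/d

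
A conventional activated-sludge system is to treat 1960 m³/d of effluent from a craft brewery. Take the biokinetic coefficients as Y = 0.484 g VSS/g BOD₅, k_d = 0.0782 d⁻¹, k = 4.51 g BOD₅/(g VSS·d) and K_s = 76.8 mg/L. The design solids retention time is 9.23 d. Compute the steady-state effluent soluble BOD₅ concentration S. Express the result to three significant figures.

S ≈ 7.18 mg/L

For a completely mixed reactor with recycle the Lawrence–McCarty relation gives S = K_s·(1 + k_d·θ_c) / [θ_c·(Y·k − k_d) − 1] = 76.8 × (1 + 0.0782 × 9.23) / [9.23 × (0.484 × 4.51 − 0.0782) − 1] = 132.2 / 18.43 = 7.177 mg/L.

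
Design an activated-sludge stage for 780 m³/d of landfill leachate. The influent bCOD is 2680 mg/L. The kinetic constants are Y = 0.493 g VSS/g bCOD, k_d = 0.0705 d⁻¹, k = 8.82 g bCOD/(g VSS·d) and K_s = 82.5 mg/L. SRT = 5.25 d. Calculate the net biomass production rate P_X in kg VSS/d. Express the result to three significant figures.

P_X ≈ 751 kg VSS/d

From the Monod/SRT balance for a CMAS, S = K_s·(1+k_d θ_c)/[θ_c·(Y k − k_d) − 1] = 82.5 × (1 + 0.0705 × 5.25) / [5.25 × (0.493 × 8.82 − 0.0705) − 1] = 113.0 / 21.46 = 5.268 mg/L.
Correct the yield for decay: Y_obs = Y/(1 + k_d θ_c) = 0.493 / (1 + 0.0705 × 5.25) = 0.493 / 1.370 = 0.3598.
Mass of bCOD removed per day: Q(S₀ − S) = 780 × 2675 g/m³ = 2086 kg/d.
So the net sludge growth is P_X = 0.3598 × 2086 = 750.7 kg VSS/d.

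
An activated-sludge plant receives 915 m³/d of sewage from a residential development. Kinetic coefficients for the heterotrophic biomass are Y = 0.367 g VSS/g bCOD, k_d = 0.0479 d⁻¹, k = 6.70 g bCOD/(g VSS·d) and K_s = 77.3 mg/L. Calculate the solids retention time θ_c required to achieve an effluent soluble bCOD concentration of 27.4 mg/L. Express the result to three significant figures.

θ_c ≈ 1.68 d

At the target effluent, Y k S/(K_s+S) = 0.367×6.70×27.4/104.7 = 0.6435 d⁻¹.
Then 1/θ_c = μ − k_d = 0.6435 − 0.0479 = 0.5956 d⁻¹, giving θ_c = 1.679 d.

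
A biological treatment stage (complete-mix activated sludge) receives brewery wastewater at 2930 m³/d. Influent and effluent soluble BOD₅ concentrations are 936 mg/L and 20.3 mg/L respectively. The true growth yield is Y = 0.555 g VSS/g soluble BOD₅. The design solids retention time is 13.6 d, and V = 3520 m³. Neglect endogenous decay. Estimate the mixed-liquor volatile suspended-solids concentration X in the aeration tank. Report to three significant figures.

X ≈ 5750 mg/L

From V·X = Y·Q·(S₀ − S)·θ_c (decay neglected): X = 0.555 × 2930 × (936 − 20.3) × 13.6 / 3520 = 5753 mg/L.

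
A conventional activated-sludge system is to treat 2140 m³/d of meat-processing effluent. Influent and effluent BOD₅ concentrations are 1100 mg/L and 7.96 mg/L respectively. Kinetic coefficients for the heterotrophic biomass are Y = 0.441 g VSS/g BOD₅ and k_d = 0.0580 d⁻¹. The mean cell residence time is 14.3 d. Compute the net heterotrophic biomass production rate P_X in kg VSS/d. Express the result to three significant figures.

P_X ≈ 563 kg VSS/d

The observed yield is Y_obs = Y/(1 + k_d·θ_c) = 0.441 / (1 + 0.0580 × 14.3) = 0.441 / 1.829 = 0.2411 g VSS per g BOD₅ removed.
Mass of BOD₅ removed per day: Q(S₀ − S) = 2140 × 1092 g/m³ = 2337 kg/d.
P_X = Y_obs · Q(S₀ − S) = 0.2411 × 2337 = 563.4 kg VSS/d.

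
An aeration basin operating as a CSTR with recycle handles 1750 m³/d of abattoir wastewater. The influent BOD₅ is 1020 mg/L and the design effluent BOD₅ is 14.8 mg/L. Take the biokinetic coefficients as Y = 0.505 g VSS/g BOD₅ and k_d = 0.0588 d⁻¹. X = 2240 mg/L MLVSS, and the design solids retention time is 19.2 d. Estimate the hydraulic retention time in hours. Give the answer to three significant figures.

τ ≈ 49.1 h

From the SRT design equation V = Y Q (S₀−S) θ_c / [X (1 + k_d θ_c)] = 0.505 × 1750 × (1020 − 14.8) × 19.2 / [2240 × (1 + 0.0588 × 19.2)] = 1.71×10^7 / 4769 = 3577 m³.
Hydraulic retention time τ = V/Q = 3577 / 1750 = 2.044 d = 49.05 h.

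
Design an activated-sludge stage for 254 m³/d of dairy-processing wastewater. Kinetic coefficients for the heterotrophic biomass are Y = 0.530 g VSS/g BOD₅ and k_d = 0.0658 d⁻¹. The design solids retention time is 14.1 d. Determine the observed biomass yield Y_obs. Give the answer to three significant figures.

Y_obs = Y / (1 + k_d θ_c) = 0.530 / (1 + 0.0658 × 14.1) = 0.530 / 1.928 = 0.2749.

Y_obs ≈ 0.275 g VSS/g BOD₅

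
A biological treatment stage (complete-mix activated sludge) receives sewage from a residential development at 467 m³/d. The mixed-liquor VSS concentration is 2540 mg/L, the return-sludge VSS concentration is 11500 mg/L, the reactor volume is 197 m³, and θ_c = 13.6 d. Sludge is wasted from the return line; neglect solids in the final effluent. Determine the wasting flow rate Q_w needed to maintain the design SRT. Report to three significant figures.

Q_w ≈ 3.20 m³/d

θ_c = V·X/(Q_w·X_r) when wasting from the recycle, so Q_w = V·X/(θ_c·X_r) = 197.0 × 2540 / (13.6 × 11500) = 3.199 m³/d.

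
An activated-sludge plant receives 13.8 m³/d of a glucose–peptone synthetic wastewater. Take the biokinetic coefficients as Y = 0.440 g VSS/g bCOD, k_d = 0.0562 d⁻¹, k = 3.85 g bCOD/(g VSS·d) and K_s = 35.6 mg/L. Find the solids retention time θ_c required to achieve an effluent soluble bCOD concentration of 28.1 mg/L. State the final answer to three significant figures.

θ_c ≈ 1.45 d

From 1/θ_c = Y·k·S/(K_s + S) − k_d: Y·k·S/(K_s+S) = 0.440 × 3.85 × 28.1 / (35.6 + 28.1) = 0.7473 d⁻¹.
1/θ_c = 0.7473 − 0.0562 = 0.6911 d⁻¹, so θ_c = 1.447 d.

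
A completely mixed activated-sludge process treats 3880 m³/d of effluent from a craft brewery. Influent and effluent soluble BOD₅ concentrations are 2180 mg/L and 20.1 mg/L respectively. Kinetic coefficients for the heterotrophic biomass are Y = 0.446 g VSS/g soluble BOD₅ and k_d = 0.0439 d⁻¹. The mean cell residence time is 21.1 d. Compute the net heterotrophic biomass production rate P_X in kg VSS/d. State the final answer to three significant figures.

The observed yield is Y_obs = Y/(1 + k_d·θ_c) = 0.446 / (1 + 0.0439 × 21.1) = 0.446 / 1.926 = 0.2315 g VSS per g soluble BOD₅ removed.
Q·(S₀ − S) = 3880 × (2180 − 20.1) × 10⁻³ = 8380 kg/d removed.
Net biomass production P_X = Y_obs × Q·(S₀ − S) = 0.2315 × 8380 = 1940 kg VSS/d.

P_X ≈ 1940 kg VSS/d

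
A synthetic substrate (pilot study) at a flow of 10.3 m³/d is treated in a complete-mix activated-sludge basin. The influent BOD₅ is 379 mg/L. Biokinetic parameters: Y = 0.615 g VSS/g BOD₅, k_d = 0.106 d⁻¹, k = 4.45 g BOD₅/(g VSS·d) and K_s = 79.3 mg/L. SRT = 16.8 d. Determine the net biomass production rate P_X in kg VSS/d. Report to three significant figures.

P_X ≈ 0.852 kg VSS/d

Effluent substrate depends only on kinetics and SRT: S = K_s(1 + k_d θ_c) / [θ_c(Yk − k_d) − 1] = 79.3 × (1 + 0.106 × 16.8) / [16.8 × (0.615 × 4.45 − 0.106) − 1] = 220.5 / 43.20 = 5.105 mg/L.
Y_obs = Y / (1 + k_d θ_c) = 0.615 / (1 + 0.106 × 16.8) = 0.615 / 2.781 = 0.2212.
ΔS = 379 − 5.10 = 373.9 mg/L, so the substrate removal rate is 10.3 × 373.9/1000 = 3.851 kg BOD₅/d.
Net biomass production P_X = Y_obs × Q·(S₀ − S) = 0.2212 × 3.851 = 0.8517 kg VSS/d.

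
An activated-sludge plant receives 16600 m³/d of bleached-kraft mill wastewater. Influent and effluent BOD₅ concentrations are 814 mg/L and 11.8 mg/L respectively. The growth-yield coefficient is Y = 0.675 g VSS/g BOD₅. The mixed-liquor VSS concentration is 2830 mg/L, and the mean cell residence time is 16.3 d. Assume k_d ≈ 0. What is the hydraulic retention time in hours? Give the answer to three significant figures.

τ ≈ 74.9 h

V·X = Y·Q·ΔS·θ_c gives V = 0.675 × 16600 × (814 − 11.8) × 16.3 / 2830 = 51772 m³.
τ = V/Q = 51772/16600 = 3.119 d, or 74.85 h.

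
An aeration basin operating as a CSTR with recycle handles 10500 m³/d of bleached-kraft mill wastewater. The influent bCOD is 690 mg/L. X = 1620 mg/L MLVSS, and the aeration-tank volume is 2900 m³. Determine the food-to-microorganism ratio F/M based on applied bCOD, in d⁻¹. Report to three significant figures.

F/M = Q·S₀ / (V·X) = 10500 × 690 / (2900 × 1620) = 1.542 g bCOD·(g VSS·d)⁻¹.

F/M ≈ 1.54 d⁻¹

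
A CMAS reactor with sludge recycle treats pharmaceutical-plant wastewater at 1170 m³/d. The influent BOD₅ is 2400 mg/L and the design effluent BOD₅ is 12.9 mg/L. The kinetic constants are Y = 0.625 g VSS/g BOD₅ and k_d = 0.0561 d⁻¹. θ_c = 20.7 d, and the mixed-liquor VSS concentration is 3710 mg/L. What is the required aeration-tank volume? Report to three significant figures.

Steady-state biomass mass balance: V·X·(1 + k_d·θ_c) = Y·Q·(S₀ − S)·θ_c, so V = 0.625 × 1170 × (2400 − 12.9) × 20.7 / [3710 × (1 + 0.0561 × 20.7)] = 3.61×10^7 / 8018 = 4506 m³.

V ≈ 4510 m³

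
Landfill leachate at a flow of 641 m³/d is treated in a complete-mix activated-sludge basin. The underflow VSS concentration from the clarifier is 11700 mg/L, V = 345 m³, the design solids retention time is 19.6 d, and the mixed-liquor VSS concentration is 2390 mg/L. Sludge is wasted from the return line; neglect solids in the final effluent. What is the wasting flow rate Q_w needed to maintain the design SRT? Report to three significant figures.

Wasting from the return line (neglecting effluent solids): Q_w = V·X / (θ_c·X_r) = 345.0 × 2390 / (19.6 × 11700) = 3.596 m³/d.

Q_w ≈ 3.60 m³/d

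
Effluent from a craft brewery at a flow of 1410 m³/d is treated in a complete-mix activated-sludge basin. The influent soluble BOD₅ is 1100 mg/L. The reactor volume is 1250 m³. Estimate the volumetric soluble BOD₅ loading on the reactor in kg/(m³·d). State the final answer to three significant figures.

L_v = Q S₀ / V = 1410 × 1100 × 10⁻³ / 1250 = 1.241 kg/(m³·d).

L_v ≈ 1.24 kg soluble BOD₅/(m³·d)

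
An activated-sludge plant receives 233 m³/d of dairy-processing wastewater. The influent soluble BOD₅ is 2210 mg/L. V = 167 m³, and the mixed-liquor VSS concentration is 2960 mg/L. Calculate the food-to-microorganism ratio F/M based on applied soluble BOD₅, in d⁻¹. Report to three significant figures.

F/M ≈ 1.04 d⁻¹

Food-to-microorganism ratio F/M = Q S₀ / (V X) = 233 × 2210 / (167.0 × 2960) = 1.042 d⁻¹.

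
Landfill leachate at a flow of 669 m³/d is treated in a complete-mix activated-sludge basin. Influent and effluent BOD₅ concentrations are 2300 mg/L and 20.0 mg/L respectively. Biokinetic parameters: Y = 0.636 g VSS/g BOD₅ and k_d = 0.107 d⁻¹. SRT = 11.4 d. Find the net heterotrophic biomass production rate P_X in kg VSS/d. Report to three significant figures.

P_X ≈ 437 kg VSS/d

Observed yield with endogenous decay: Y_obs = Y / (1 + k_d·θ_c) = 0.636 / (1 + 0.107 × 11.4) = 0.636 / 2.220 = 0.2865 g VSS/g BOD₅.
Mass of BOD₅ removed per day: Q(S₀ − S) = 669 × 2280 g/m³ = 1525 kg/d.
P_X = Y_obs · Q(S₀ − S) = 0.2865 × 1525 = 437.0 kg VSS/d.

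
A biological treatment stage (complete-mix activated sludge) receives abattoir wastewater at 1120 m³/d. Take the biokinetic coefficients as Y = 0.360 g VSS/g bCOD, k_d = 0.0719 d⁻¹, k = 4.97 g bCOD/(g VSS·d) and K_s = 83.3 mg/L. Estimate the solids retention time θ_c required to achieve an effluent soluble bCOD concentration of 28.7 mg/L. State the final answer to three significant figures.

θ_c ≈ 2.59 d

From 1/θ_c = Y·k·S/(K_s + S) − k_d: Y·k·S/(K_s+S) = 0.360 × 4.97 × 28.7 / (83.3 + 28.7) = 0.4585 d⁻¹.
θ_c = 1/(μ − k_d) = 1/(0.4585 − 0.0719) = 1/0.3866 = 2.587 d.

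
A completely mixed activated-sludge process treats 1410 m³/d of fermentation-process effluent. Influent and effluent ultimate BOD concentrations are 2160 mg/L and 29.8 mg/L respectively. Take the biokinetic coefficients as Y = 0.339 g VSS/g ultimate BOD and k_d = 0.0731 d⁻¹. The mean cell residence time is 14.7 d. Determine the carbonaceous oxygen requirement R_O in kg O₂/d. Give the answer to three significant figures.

Y_obs = Y / (1 + k_d θ_c) = 0.339 / (1 + 0.0731 × 14.7) = 0.339 / 2.075 = 0.1634.
ΔS = 2160 − 29.8 = 2130 mg/L, so the substrate removal rate is 1410 × 2130/1000 = 3004 kg ultimate BOD/d.
Net sludge production P_X = 0.1634 × 3004 = 490.8 kg VSS/d.
R_O = Q·ΔS − 1.42 P_X = 3004 − 696.9 = 2307 kg O₂/d.

R_O ≈ 2310 kg O₂/d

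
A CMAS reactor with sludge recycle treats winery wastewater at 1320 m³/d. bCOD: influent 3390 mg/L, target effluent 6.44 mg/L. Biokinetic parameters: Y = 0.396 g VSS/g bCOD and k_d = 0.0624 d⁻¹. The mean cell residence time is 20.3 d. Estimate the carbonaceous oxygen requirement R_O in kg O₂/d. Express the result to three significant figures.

R_O ≈ 3360 kg O₂/d

The observed yield is Y_obs = Y/(1 + k_d·θ_c) = 0.396 / (1 + 0.0624 × 20.3) = 0.396 / 2.267 = 0.1747 g VSS per g bCOD removed.
Mass of bCOD removed per day: Q(S₀ − S) = 1320 × 3384 g/m³ = 4466 kg/d.
Biomass synthesised: P_X = Y_obs × 4466 = 780.3 kg VSS/d.
Carbonaceous O₂ demand = substrate oxidised − cell-mass equivalent = 4466 − 1.42 × 780.3 = 3358 kg O₂/d.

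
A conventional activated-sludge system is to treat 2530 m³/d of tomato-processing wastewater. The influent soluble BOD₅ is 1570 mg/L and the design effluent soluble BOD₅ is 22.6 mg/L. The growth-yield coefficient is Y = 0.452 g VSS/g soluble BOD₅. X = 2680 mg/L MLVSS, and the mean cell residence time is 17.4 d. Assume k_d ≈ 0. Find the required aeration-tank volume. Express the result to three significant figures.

V·X = Y·Q·ΔS·θ_c gives V = 0.452 × 2530 × (1570 − 22.6) × 17.4 / 2680 = 11489 m³.

V ≈ 11500 m³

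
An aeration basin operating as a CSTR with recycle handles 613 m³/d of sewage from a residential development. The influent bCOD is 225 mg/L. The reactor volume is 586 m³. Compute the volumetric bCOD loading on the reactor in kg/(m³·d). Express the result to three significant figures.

Applied bCOD load per unit volume = Q·S₀/V = (613 × 225/1000)/586.0 = 0.2354 kg bCOD·m⁻³·d⁻¹.

L_v ≈ 0.235 kg bCOD/(m³·d)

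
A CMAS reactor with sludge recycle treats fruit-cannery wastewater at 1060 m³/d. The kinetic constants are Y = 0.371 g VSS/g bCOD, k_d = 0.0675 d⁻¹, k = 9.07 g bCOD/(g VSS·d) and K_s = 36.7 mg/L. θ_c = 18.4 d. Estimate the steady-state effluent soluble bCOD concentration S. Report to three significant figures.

S ≈ 1.38 mg/L

For a completely mixed reactor with recycle the Lawrence–McCarty relation gives S = K_s·(1 + k_d·θ_c) / [θ_c·(Y·k − k_d) − 1] = 36.7 × (1 + 0.0675 × 18.4) / [18.4 × (0.371 × 9.07 − 0.0675) − 1] = 82.28 / 59.67 = 1.379 mg/L.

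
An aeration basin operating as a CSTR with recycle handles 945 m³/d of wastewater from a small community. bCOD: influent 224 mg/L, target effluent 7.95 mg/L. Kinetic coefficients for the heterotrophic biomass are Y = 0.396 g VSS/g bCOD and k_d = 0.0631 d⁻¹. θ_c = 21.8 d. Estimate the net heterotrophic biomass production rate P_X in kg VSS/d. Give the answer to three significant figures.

Y_obs = Y / (1 + k_d θ_c) = 0.396 / (1 + 0.0631 × 21.8) = 0.396 / 2.376 = 0.1667.
Mass of bCOD removed per day: Q(S₀ − S) = 945 × 216.1 g/m³ = 204.2 kg/d.
Net biomass production P_X = Y_obs × Q·(S₀ − S) = 0.1667 × 204.2 = 34.03 kg VSS/d.

P_X ≈ 34.0 kg VSS/d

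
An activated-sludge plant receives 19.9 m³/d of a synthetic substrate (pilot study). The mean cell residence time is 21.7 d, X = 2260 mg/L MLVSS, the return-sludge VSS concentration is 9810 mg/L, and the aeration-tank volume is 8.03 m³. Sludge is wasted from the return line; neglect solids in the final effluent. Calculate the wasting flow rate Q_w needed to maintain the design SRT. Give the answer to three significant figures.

Q_w = (V·X)/(θ_c X_r) = 8.030 × 2260 / (21.7 × 9810) = 0.08525 m³/d.

Q_w ≈ 0.0853 m³/d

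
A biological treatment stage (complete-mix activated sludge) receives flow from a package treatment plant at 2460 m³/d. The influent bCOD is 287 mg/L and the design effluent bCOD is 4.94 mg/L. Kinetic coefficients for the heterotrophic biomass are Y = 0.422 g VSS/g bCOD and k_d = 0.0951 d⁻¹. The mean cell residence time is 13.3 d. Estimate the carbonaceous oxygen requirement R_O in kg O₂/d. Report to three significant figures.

The observed yield is Y_obs = Y/(1 + k_d·θ_c) = 0.422 / (1 + 0.0951 × 13.3) = 0.422 / 2.265 = 0.1863 g VSS per g bCOD removed.
Substrate removed = Q·(S₀ − S) = 2460 m³/d × (287 − 4.94) g/m³ = 6.94×10^5 g/d = 693.9 kg/d.
Biomass synthesised: P_X = Y_obs × 693.9 = 129.3 kg VSS/d.
R_O = Q·ΔS − 1.42 P_X = 693.9 − 183.6 = 510.3 kg O₂/d.

R_O ≈ 510 kg O₂/d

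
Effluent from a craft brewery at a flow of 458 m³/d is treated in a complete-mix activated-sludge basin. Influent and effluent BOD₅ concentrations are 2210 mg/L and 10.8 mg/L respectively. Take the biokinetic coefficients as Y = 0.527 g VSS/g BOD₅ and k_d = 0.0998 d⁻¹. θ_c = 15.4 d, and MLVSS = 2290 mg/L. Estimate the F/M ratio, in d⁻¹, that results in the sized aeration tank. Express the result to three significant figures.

Steady-state biomass mass balance: V·X·(1 + k_d·θ_c) = Y·Q·(S₀ − S)·θ_c, so V = 0.527 × 458 × (2210 − 10.8) × 15.4 / [2290 × (1 + 0.0998 × 15.4)] = 8.17×10^6 / 5810 = 1407 m³.
F/M = applied load / biomass = Q·S₀/(V·X) = 458 × 2210 / (1407 × 2290) = 0.3141 d⁻¹.

F/M ≈ 0.314 d⁻¹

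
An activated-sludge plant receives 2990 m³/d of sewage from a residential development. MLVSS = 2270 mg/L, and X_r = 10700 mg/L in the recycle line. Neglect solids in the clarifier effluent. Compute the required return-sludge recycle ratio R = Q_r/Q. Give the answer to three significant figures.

Mass balance around the secondary clarifier (neglecting effluent solids): R = X / (X_r − X) = 2270 / (10700 − 2270) = 0.2693.

R ≈ 0.269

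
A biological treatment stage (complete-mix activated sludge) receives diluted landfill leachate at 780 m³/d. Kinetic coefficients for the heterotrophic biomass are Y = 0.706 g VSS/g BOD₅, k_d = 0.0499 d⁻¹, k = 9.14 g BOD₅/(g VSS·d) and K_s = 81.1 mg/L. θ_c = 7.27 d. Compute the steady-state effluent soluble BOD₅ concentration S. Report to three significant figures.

For a completely mixed reactor with recycle the Lawrence–McCarty relation gives S = K_s·(1 + k_d·θ_c) / [θ_c·(Y·k − k_d) − 1] = 81.1 × (1 + 0.0499 × 7.27) / [7.27 × (0.706 × 9.14 − 0.0499) − 1] = 110.5 / 45.55 = 2.426 mg/L.

S ≈ 2.43 mg/L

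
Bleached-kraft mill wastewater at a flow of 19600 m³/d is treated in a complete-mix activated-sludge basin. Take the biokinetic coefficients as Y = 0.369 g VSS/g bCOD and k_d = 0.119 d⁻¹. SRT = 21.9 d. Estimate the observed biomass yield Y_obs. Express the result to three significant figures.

Y_obs ≈ 0.102 g VSS/g bCOD

The observed yield is Y_obs = Y/(1 + k_d·θ_c) = 0.369 / (1 + 0.119 × 21.9) = 0.369 / 3.606 = 0.1023 g VSS per g bCOD removed.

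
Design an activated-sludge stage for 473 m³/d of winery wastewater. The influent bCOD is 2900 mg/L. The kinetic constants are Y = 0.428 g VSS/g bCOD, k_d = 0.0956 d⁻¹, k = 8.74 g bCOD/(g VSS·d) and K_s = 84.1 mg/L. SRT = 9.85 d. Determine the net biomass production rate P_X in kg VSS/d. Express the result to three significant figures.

P_X ≈ 302 kg VSS/d

For a completely mixed reactor with recycle the Lawrence–McCarty relation gives S = K_s·(1 + k_d·θ_c) / [θ_c·(Y·k − k_d) − 1] = 84.1 × (1 + 0.0956 × 9.85) / [9.85 × (0.428 × 8.74 − 0.0956) − 1] = 163.3 / 34.90 = 4.678 mg/L.
Y_obs = Y / (1 + k_d θ_c) = 0.428 / (1 + 0.0956 × 9.85) = 0.428 / 1.942 = 0.2204.
Substrate removed = Q·(S₀ − S) = 473 m³/d × (2900 − 4.68) g/m³ = 1.37×10^6 g/d = 1369 kg/d.
Biomass produced: P_X = Y_obs·Q·ΔS = 0.2204 × 1369 ≈ 301.9 kg VSS/d.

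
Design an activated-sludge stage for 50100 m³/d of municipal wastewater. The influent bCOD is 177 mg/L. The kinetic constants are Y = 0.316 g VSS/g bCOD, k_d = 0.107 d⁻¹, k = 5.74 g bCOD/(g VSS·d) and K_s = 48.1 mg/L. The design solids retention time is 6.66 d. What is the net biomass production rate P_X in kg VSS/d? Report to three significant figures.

P_X ≈ 1560 kg VSS/d

From the Monod/SRT balance for a CMAS, S = K_s·(1+k_d θ_c)/[θ_c·(Y k − k_d) − 1] = 48.1 × (1 + 0.107 × 6.66) / [6.66 × (0.316 × 5.74 − 0.107) − 1] = 82.38 / 10.37 = 7.946 mg/L.
Correct the yield for decay: Y_obs = Y/(1 + k_d θ_c) = 0.316 / (1 + 0.107 × 6.66) = 0.316 / 1.713 = 0.1845.
Substrate removed = Q·(S₀ − S) = 50100 m³/d × (177 − 7.95) g/m³ = 8.47×10^6 g/d = 8469 kg/d.
P_X = Y_obs · Q(S₀ − S) = 0.1845 × 8469 = 1563 kg VSS/d.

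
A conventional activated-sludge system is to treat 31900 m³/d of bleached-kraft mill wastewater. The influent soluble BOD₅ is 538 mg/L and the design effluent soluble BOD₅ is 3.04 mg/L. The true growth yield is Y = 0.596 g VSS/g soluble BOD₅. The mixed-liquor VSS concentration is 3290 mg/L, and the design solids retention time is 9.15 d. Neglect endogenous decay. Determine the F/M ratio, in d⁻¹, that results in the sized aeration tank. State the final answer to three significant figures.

F/M ≈ 0.184 d⁻¹

V·X = Y·Q·ΔS·θ_c gives V = 0.596 × 31900 × (538 − 3.04) × 9.15 / 3290 = 28287 m³.
F/M = Q·S₀ / (V·X) = 31900 × 538 / (28287 × 3290) = 0.1844 g soluble BOD₅·(g VSS·d)⁻¹.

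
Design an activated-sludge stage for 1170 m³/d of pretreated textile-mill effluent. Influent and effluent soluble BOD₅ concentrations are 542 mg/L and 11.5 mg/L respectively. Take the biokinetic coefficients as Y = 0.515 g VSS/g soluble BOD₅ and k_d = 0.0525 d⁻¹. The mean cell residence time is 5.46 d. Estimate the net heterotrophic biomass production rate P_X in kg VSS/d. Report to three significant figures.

P_X ≈ 248 kg VSS/d

The observed yield is Y_obs = Y/(1 + k_d·θ_c) = 0.515 / (1 + 0.0525 × 5.46) = 0.515 / 1.287 = 0.4003 g VSS per g soluble BOD₅ removed.
Mass of soluble BOD₅ removed per day: Q(S₀ − S) = 1170 × 530.5 g/m³ = 620.7 kg/d.
Net biomass production P_X = Y_obs × Q·(S₀ − S) = 0.4003 × 620.7 = 248.4 kg VSS/d.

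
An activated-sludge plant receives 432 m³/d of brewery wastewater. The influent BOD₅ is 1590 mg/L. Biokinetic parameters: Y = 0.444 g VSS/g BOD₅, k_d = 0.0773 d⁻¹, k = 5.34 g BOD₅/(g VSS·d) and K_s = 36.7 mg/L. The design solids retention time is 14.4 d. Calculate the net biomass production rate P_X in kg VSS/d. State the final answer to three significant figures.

From the Monod/SRT balance for a CMAS, S = K_s·(1+k_d θ_c)/[θ_c·(Y k − k_d) − 1] = 36.7 × (1 + 0.0773 × 14.4) / [14.4 × (0.444 × 5.34 − 0.0773) − 1] = 77.55 / 32.03 = 2.421 mg/L.
Y_obs = Y / (1 + k_d θ_c) = 0.444 / (1 + 0.0773 × 14.4) = 0.444 / 2.113 = 0.2101.
Mass of BOD₅ removed per day: Q(S₀ − S) = 432 × 1588 g/m³ = 685.8 kg/d.
Biomass produced: P_X = Y_obs·Q·ΔS = 0.2101 × 685.8 ≈ 144.1 kg VSS/d.

P_X ≈ 144 kg VSS/d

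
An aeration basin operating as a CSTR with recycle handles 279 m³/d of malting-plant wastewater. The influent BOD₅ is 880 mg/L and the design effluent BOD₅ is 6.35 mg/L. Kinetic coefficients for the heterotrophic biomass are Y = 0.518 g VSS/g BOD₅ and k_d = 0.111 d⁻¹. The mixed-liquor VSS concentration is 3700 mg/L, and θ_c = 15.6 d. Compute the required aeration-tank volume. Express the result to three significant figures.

V ≈ 195 m³

From the SRT design equation V = Y Q (S₀−S) θ_c / [X (1 + k_d θ_c)] = 0.518 × 279 × (880 − 6.35) × 15.6 / [3700 × (1 + 0.111 × 15.6)] = 1.97×10^6 / 10107 = 194.9 m³.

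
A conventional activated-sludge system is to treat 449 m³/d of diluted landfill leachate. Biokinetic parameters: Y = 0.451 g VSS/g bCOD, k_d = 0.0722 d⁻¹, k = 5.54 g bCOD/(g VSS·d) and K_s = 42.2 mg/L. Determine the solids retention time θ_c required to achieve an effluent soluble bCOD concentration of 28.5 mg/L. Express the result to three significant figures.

θ_c ≈ 1.07 d

At the target effluent, Y k S/(K_s+S) = 0.451×5.54×28.5/70.70 = 1.007 d⁻¹.
θ_c = 1/(μ − k_d) = 1/(1.007 − 0.0722) = 1/0.9350 = 1.070 d.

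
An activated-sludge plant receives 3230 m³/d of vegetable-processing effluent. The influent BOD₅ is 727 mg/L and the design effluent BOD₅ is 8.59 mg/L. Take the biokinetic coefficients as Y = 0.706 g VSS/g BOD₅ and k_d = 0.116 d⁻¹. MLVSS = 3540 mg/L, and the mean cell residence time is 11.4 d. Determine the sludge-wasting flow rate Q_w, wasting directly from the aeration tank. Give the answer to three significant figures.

Q_w ≈ 199 m³/d

Steady-state biomass mass balance: V·X·(1 + k_d·θ_c) = Y·Q·(S₀ − S)·θ_c, so V = 0.706 × 3230 × (727 − 8.59) × 11.4 / [3540 × (1 + 0.116 × 11.4)] = 1.87×10^7 / 8221 = 2272 m³.
With mixed-liquor wasting, θ_c = V/Q_w, so Q_w = V/θ_c = 2272/11.4 = 199.3 m³/d.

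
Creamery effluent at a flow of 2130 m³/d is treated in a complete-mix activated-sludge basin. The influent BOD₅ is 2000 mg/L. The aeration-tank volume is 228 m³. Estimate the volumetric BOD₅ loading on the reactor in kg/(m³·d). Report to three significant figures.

L_v ≈ 18.7 kg BOD₅/(m³·d)

L_v = Q S₀ / V = 2130 × 2000 × 10⁻³ / 228.0 = 18.68 kg/(m³·d).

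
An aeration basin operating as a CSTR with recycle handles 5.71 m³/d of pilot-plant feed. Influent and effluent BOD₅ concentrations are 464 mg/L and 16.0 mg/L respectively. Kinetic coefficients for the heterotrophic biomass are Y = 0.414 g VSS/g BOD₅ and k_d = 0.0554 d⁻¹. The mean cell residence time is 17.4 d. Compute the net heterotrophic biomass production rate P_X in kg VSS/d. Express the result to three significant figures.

The observed yield is Y_obs = Y/(1 + k_d·θ_c) = 0.414 / (1 + 0.0554 × 17.4) = 0.414 / 1.964 = 0.2108 g VSS per g BOD₅ removed.
Substrate removed = Q·(S₀ − S) = 5.71 m³/d × (464 − 16.0) g/m³ = 2.56×10^3 g/d = 2.558 kg/d.
So the net sludge growth is P_X = 0.2108 × 2.558 = 0.5392 kg VSS/d.

P_X ≈ 0.539 kg VSS/d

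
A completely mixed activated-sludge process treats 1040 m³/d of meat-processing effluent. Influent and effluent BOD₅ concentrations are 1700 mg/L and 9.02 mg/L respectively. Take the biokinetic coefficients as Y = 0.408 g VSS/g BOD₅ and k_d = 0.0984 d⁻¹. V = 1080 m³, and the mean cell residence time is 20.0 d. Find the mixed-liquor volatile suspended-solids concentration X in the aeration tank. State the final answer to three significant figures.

Solving the biomass balance for X: X = Y Q (S₀−S) θ_c / [V (1+k_d θ_c)] = 0.408 × 1040 × (1700 − 9.02) × 20.0 / [1080 × (1 + 0.0984 × 20.0)] = 4477 mg/L.

X ≈ 4480 mg/L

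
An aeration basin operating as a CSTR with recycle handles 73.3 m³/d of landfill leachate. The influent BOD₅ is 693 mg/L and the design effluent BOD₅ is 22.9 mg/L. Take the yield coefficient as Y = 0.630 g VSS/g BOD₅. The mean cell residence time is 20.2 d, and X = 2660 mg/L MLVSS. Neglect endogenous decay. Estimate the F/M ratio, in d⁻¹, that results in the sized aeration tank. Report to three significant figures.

F/M ≈ 0.0813 d⁻¹

V·X = Y·Q·ΔS·θ_c gives V = 0.630 × 73.3 × (693 − 22.9) × 20.2 / 2660 = 235.0 m³.
F/M = Q·S₀ / (V·X) = 73.3 × 693 / (235.0 × 2660) = 0.08126 g BOD₅·(g VSS·d)⁻¹.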